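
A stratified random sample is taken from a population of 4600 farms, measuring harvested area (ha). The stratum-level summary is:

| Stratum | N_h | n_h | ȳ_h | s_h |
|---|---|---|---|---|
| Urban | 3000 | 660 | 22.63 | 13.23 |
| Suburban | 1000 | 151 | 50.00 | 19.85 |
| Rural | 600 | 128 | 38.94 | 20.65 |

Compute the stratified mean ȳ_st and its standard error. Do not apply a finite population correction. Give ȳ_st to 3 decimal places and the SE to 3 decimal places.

ȳ_st ≈ 30.707, SE ≈ 0.541

ȳ_st = Σ W_h ȳ_h = (3000·22.63 + 1000·50.00 + 600·38.94)/4600 = 30.70739
V̂(ȳ_st) = Σ W_h² s_h²/n_h, with W_h = N_h/N and N = 4600:
  stratum Urban: (3000/4600)²·13.23²/660 = 0.112798
  stratum Suburban: (1000/4600)²·19.85²/151 = 0.123319
  stratum Rural: (600/4600)²·20.65²/128 = 0.0566783
V̂(ȳ_st) = 0.292795
SE(ȳ_st) = √0.292795 = 0.541106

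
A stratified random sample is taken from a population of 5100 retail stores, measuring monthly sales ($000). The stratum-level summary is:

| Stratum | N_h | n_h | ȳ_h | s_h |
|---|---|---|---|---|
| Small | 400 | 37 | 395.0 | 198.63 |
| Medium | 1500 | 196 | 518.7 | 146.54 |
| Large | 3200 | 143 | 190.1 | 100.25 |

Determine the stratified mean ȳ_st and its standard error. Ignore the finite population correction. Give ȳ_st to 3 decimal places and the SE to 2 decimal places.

ȳ_st = Σ W_h ȳ_h = (400·395.0 + 1500·518.7 + 3200·190.1)/5100 = 302.81765
V̂(ȳ_st) = Σ W_h² s_h²/n_h, with W_h = N_h/N and N = 5100:
  stratum Small: (400/5100)²·198.63²/37 = 6.55945
  stratum Medium: (1500/5100)²·146.54²/196 = 9.4776
  stratum Large: (3200/5100)²·100.25²/143 = 27.6689
V̂(ȳ_st) = 43.706
SE(ȳ_st) = √43.706 = 6.61105

ȳ_st ≈ 302.818, SE ≈ 6.61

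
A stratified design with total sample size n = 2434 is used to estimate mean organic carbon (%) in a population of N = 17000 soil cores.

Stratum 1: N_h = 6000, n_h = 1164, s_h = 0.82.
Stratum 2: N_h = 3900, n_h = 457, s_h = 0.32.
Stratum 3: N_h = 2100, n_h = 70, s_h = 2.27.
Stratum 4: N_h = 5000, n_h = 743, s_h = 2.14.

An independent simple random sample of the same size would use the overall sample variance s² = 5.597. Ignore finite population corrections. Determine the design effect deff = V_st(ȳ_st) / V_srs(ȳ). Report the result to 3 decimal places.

deff ≈ 0.757

V̂(ȳ_st) = Σ W_h² s_h²/n_h, with W_h = N_h/N and N = 17000:
  stratum 1: (6000/17000)²·0.82²/1164 = 7.1958e-05
  stratum 2: (3900/17000)²·0.32²/457 = 1.17928e-05
  stratum 3: (2100/17000)²·2.27²/70 = 0.0011233
  stratum 4: (5000/17000)²·2.14²/743 = 0.000533189
V_st = 0.00174024
V_srs = s²/n = 5.597/2434 = 0.00229951
deff = V_st / V_srs = 0.00174024/0.00229951 = 0.7568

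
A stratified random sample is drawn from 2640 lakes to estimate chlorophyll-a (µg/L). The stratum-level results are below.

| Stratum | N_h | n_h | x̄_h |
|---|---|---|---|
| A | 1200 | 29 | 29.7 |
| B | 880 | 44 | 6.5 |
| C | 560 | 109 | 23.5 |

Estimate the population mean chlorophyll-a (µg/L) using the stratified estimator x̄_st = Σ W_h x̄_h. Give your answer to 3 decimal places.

N = Σ N_h = 2640. Stratum weights W_h = N_h/N.
x̄_st = (1200·29.7 + 880·6.5 + 560·23.5) / 2640 = 20.65152

x̄_st ≈ 20.652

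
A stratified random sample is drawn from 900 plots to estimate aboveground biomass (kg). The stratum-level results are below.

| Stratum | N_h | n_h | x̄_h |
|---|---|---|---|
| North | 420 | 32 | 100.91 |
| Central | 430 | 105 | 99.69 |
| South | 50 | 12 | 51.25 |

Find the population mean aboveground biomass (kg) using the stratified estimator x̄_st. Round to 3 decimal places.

N = Σ N_h = 900. Stratum weights W_h = N_h/N.
x̄_st = (420·100.91 + 430·99.69 + 50·51.25) / 900 = 97.56822

x̄_st ≈ 97.568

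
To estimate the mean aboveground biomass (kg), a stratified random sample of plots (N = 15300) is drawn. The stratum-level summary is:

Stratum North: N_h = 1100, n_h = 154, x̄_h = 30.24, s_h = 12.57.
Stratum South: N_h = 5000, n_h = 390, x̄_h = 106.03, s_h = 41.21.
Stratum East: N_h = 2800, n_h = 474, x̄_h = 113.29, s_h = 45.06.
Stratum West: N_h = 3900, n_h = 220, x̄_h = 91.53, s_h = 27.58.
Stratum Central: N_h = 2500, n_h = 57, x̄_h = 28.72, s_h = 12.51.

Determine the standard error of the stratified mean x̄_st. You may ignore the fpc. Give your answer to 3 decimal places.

V̂(x̄_st) = Σ W_h² s_h²/n_h, with W_h = N_h/N and N = 15300:
  stratum North: (1100/15300)²·12.57²/154 = 0.00530338
  stratum South: (5000/15300)²·41.21²/390 = 0.465048
  stratum East: (2800/15300)²·45.06²/474 = 0.143462
  stratum West: (3900/15300)²·27.58²/220 = 0.224653
  stratum Central: (2500/15300)²·12.51²/57 = 0.0733056
V̂(x̄_st) = 0.911772
SE(x̄_st) = √0.911772 = 0.954868

SE(x̄_st) ≈ 0.955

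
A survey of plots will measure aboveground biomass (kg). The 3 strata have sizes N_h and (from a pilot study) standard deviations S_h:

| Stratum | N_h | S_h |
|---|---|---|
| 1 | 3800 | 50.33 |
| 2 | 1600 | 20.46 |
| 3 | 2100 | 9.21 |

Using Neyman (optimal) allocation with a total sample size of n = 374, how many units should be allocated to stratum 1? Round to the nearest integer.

294

Neyman allocation: n_h = n · N_h S_h / Σ N_i S_i, with n = 374.
  stratum 1: N_h·S_h = 3800·50.33 = 191254.00
  stratum 2: N_h·S_h = 1600·20.46 = 32736.00
  stratum 3: N_h·S_h = 2100·9.21 = 19341.00
Σ N_h S_h = 243331.00
n for stratum 1 = 374·191254.00/243331.00 = 293.958 → 294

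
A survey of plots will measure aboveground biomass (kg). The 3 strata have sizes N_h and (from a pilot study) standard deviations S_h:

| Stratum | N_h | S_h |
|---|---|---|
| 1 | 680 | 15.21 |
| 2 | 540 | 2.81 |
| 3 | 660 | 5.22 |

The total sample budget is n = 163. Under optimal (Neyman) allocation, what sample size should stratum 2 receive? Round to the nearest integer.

16

Neyman allocation: n_h = n · N_h S_h / Σ N_i S_i, with n = 163.
  stratum 1: N_h·S_h = 680·15.21 = 10342.80
  stratum 2: N_h·S_h = 540·2.81 = 1517.40
  stratum 3: N_h·S_h = 660·5.22 = 3445.20
Σ N_h S_h = 15305.40
n for stratum 2 = 163·1517.40/15305.40 = 16.160 → 16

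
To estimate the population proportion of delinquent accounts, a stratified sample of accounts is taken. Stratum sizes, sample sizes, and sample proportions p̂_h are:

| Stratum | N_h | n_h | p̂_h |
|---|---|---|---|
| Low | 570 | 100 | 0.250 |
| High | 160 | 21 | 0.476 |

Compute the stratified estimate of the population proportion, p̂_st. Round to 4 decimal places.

N = 730; stratum weights W_h = N_h/N.
p̂_st = Σ W_h p̂_h = (570·0.250 + 160·0.476)/730 = 0.29953

p̂_st ≈ 0.2995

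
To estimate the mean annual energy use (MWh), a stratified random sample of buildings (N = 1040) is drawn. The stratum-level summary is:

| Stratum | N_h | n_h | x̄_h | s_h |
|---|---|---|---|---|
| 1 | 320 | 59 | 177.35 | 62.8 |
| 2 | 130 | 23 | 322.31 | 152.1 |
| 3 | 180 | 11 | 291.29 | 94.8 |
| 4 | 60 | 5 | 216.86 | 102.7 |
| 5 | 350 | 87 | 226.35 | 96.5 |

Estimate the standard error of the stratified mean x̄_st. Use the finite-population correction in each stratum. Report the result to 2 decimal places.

V̂(x̄_st) = Σ W_h² (1 − n_h/N_h) s_h²/n_h, with W_h = N_h/N and N = 1040:
  stratum 1: (320/1040)²·(1 − 59/320)·62.8²/59 = 5.16168
  stratum 2: (130/1040)²·(1 − 23/130)·152.1²/23 = 12.9357
  stratum 3: (180/1040)²·(1 − 11/180)·94.8²/11 = 22.9782
  stratum 4: (60/1040)²·(1 − 5/60)·102.7²/5 = 6.43603
  stratum 5: (350/1040)²·(1 − 87/350)·96.5²/87 = 9.10946
V̂(x̄_st) = 56.6211
SE(x̄_st) = √56.6211 = 7.5247

SE(x̄_st) ≈ 7.52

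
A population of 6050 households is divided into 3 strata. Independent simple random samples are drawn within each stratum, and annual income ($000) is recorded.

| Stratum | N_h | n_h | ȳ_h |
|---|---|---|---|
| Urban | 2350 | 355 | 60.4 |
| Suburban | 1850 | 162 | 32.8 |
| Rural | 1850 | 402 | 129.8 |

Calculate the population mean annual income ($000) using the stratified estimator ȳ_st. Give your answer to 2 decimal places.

ȳ_st ≈ 73.18

N = Σ N_h = 6050. Stratum weights W_h = N_h/N.
ȳ_st = (2350·60.4 + 1850·32.8 + 1850·129.8) / 6050 = 73.1818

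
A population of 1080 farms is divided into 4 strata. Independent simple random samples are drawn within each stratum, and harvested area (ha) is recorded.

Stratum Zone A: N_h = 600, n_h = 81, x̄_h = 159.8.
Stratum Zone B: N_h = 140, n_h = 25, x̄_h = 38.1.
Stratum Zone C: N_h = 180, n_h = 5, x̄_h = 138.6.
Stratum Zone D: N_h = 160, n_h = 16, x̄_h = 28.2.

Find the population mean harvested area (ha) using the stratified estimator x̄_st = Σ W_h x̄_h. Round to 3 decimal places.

N = Σ N_h = 1080. Stratum weights W_h = N_h/N.
x̄_st = (600·159.8 + 140·38.1 + 180·138.6 + 160·28.2) / 1080 = 120.99444

x̄_st ≈ 120.994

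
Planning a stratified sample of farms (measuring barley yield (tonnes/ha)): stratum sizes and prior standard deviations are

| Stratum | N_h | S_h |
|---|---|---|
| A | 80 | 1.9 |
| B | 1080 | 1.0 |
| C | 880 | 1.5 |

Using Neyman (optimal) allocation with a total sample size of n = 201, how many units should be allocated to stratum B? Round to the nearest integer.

Neyman allocation: n_h = n · N_h S_h / Σ N_i S_i, with n = 201.
  stratum A: N_h·S_h = 80·1.9 = 152.00
  stratum B: N_h·S_h = 1080·1.0 = 1080.00
  stratum C: N_h·S_h = 880·1.5 = 1320.00
Σ N_h S_h = 2552.00
n for stratum B = 201·1080.00/2552.00 = 85.063 → 85

85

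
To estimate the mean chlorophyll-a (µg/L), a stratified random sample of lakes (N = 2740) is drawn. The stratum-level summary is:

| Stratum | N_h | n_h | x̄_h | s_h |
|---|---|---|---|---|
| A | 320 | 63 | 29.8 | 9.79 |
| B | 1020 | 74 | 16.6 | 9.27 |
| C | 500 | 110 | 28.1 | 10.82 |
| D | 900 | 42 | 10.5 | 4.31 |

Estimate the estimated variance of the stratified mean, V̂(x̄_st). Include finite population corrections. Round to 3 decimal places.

V̂(x̄_st) ≈ 0.239

V̂(x̄_st) = Σ W_h² (1 − n_h/N_h) s_h²/n_h, with W_h = N_h/N and N = 2740:
  stratum A: (320/2740)²·(1 − 63/320)·9.79²/63 = 0.0166651
  stratum B: (1020/2740)²·(1 − 74/1020)·9.27²/74 = 0.149251
  stratum C: (500/2740)²·(1 − 110/500)·10.82²/110 = 0.0276436
  stratum D: (900/2740)²·(1 − 42/900)·4.31²/42 = 0.0454919
V̂(x̄_st) = 0.239052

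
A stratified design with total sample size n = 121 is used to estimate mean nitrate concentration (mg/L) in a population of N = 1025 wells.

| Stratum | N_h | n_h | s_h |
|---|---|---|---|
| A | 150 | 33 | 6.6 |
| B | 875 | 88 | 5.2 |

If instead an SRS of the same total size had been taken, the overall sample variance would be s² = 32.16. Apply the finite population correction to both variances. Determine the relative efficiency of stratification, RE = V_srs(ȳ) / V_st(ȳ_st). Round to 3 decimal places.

V̂(ȳ_st) = Σ W_h² (1 − n_h/N_h) s_h²/n_h, with W_h = N_h/N and N = 1025:
  stratum A: (150/1025)²·(1 − 33/150)·6.6²/33 = 0.0220497
  stratum B: (875/1025)²·(1 − 88/875)·5.2²/88 = 0.2014
V_st = 0.22345
V_srs = (1 − 121/1025)·32.16/121 = 0.23441
Relative efficiency = V_srs / V_st = 0.23441/0.22345 = 1.0490

RE ≈ 1.049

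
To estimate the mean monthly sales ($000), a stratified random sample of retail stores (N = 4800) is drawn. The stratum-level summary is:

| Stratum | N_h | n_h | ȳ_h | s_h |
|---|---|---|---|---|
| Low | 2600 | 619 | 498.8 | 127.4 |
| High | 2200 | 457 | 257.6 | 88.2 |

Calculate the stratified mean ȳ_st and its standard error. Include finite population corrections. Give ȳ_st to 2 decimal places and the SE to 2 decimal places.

ȳ_st = Σ W_h ȳ_h = (2600·498.8 + 2200·257.6)/4800 = 388.25000
V̂(ȳ_st) = Σ W_h² (1 − n_h/N_h) s_h²/n_h, with W_h = N_h/N and N = 4800:
  stratum Low: (2600/4800)²·(1 − 619/2600)·127.4²/619 = 5.8617
  stratum High: (2200/4800)²·(1 − 457/2200)·88.2²/457 = 2.83308
V̂(ȳ_st) = 8.69478
SE(ȳ_st) = √8.69478 = 2.94869

ȳ_st ≈ 388.25, SE ≈ 2.95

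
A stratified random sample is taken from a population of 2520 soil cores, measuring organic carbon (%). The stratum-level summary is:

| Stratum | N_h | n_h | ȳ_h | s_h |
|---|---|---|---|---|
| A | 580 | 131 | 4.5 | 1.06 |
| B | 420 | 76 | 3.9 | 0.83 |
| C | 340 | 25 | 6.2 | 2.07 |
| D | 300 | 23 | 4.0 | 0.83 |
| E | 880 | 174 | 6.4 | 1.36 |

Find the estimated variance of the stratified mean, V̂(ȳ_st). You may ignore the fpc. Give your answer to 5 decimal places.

V̂(ȳ_st) = Σ W_h² s_h²/n_h, with W_h = N_h/N and N = 2520:
  stratum A: (580/2520)²·1.06²/131 = 0.000454355
  stratum B: (420/2520)²·0.83²/76 = 0.000251791
  stratum C: (340/2520)²·2.07²/25 = 0.00312002
  stratum D: (300/2520)²·0.83²/23 = 0.000424492
  stratum E: (880/2520)²·1.36²/174 = 0.00129626
V̂(ȳ_st) = 0.00554692

V̂(ȳ_st) ≈ 0.00555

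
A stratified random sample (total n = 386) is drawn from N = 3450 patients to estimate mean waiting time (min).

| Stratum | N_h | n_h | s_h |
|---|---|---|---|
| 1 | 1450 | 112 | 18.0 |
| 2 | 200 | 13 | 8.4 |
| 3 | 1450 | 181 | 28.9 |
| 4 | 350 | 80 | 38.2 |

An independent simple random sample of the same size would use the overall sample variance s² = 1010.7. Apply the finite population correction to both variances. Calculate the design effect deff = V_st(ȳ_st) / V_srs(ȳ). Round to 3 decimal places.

V̂(ȳ_st) = Σ W_h² (1 − n_h/N_h) s_h²/n_h, with W_h = N_h/N and N = 3450:
  stratum 1: (1450/3450)²·(1 − 112/1450)·18.0²/112 = 0.471534
  stratum 2: (200/3450)²·(1 − 13/200)·8.4²/13 = 0.0170549
  stratum 3: (1450/3450)²·(1 − 181/1450)·28.9²/181 = 0.71336
  stratum 4: (350/3450)²·(1 − 80/350)·38.2²/80 = 0.144821
V_st = 1.34677
V_srs = (1 − 386/3450)·1010.7/386 = 2.32544
deff = V_st / V_srs = 1.34677/2.32544 = 0.5791

deff ≈ 0.579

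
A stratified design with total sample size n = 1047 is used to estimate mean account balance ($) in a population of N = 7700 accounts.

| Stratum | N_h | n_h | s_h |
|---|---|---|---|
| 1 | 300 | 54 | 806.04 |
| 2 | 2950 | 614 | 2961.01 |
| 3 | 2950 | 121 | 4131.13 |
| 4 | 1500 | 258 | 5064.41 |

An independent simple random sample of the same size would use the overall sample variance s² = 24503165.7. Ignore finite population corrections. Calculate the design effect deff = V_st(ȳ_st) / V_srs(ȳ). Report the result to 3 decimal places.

V̂(ȳ_st) = Σ W_h² s_h²/n_h, with W_h = N_h/N and N = 7700:
  stratum 1: (300/7700)²·806.04²/54 = 18.2634
  stratum 2: (2950/7700)²·2961.01²/614 = 2095.92
  stratum 3: (2950/7700)²·4131.13²/121 = 20702.1
  stratum 4: (1500/7700)²·5064.41²/258 = 3772.59
V_st = 26588.9
V_srs = s²/n = 24503165.7/1047 = 23403.2
deff = V_st / V_srs = 26588.9/23403.2 = 1.1361

deff ≈ 1.136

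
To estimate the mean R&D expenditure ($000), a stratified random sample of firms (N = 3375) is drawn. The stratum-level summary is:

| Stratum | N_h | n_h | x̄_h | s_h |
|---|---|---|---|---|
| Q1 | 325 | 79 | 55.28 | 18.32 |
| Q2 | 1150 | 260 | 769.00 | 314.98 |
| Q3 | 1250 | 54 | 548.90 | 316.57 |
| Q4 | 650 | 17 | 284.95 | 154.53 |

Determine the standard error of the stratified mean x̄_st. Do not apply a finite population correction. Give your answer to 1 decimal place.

V̂(x̄_st) = Σ W_h² s_h²/n_h, with W_h = N_h/N and N = 3375:
  stratum Q1: (325/3375)²·18.32²/79 = 0.0393952
  stratum Q2: (1150/3375)²·314.98²/260 = 44.3038
  stratum Q3: (1250/3375)²·316.57²/54 = 254.576
  stratum Q4: (650/3375)²·154.53²/17 = 52.1022
V̂(x̄_st) = 351.022
SE(x̄_st) = √351.022 = 18.7356

SE(x̄_st) ≈ 18.7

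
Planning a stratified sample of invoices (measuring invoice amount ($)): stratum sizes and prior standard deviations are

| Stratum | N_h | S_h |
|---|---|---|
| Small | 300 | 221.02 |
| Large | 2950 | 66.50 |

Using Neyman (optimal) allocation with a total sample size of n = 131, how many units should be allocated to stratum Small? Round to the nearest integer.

Neyman allocation: n_h = n · N_h S_h / Σ N_i S_i, with n = 131.
  stratum Small: N_h·S_h = 300·221.02 = 66306.00
  stratum Large: N_h·S_h = 2950·66.50 = 196175.00
Σ N_h S_h = 262481.00
n for stratum Small = 131·66306.00/262481.00 = 33.092 → 33

33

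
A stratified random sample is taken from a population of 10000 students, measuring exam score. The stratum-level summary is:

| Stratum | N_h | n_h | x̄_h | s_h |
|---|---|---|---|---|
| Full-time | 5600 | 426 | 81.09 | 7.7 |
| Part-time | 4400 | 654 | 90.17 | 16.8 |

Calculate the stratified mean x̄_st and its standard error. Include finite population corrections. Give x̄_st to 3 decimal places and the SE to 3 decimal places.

x̄_st = Σ W_h x̄_h = (5600·81.09 + 4400·90.17)/10000 = 85.08520
V̂(x̄_st) = Σ W_h² (1 − n_h/N_h) s_h²/n_h, with W_h = N_h/N and N = 10000:
  stratum Full-time: (5600/10000)²·(1 − 426/5600)·7.7²/426 = 0.0403261
  stratum Part-time: (4400/10000)²·(1 − 654/4400)·16.8²/654 = 0.0711314
V̂(x̄_st) = 0.111457
SE(x̄_st) = √0.111457 = 0.333853

x̄_st ≈ 85.085, SE ≈ 0.334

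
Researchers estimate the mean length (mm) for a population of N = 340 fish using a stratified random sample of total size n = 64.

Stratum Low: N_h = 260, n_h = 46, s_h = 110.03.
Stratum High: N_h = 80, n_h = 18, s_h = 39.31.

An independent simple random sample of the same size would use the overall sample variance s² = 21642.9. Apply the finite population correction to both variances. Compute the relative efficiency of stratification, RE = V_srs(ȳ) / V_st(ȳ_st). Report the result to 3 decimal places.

RE ≈ 2.106

V̂(ȳ_st) = Σ W_h² (1 − n_h/N_h) s_h²/n_h, with W_h = N_h/N and N = 340:
  stratum Low: (260/340)²·(1 − 46/260)·110.03²/46 = 126.676
  stratum High: (80/340)²·(1 − 18/80)·39.31²/18 = 3.68347
V_st = 130.359
V_srs = (1 − 64/340)·21642.9/64 = 274.515
Relative efficiency = V_srs / V_st = 274.515/130.359 = 2.1058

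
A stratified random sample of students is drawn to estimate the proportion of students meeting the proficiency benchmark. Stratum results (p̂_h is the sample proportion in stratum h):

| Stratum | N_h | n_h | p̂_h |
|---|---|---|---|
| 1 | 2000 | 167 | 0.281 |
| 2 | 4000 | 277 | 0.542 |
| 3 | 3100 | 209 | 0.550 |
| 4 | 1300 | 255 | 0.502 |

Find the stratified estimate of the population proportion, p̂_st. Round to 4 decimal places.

p̂_st ≈ 0.4892

N = 10400; stratum weights W_h = N_h/N.
p̂_st = Σ W_h p̂_h = (2000·0.281 + 4000·0.542 + 3100·0.550 + 1300·0.502)/10400 = 0.48919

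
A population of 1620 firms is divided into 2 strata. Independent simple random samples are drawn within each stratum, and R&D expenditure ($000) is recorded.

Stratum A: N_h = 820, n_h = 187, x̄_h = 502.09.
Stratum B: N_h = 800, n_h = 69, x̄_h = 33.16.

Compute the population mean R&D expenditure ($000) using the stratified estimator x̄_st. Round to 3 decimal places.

x̄_st ≈ 270.520

N = Σ N_h = 1620. Stratum weights W_h = N_h/N.
x̄_st = (820·502.09 + 800·33.16) / 1620 = 270.51963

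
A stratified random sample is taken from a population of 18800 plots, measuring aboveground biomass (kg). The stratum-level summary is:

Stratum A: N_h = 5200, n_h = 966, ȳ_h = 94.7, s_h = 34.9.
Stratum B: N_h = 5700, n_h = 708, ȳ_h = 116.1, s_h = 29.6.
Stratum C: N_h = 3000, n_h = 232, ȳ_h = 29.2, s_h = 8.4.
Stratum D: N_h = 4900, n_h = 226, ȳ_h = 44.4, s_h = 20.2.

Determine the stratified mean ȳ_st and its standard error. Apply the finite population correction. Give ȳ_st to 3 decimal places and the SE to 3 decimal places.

ȳ_st ≈ 77.626, SE ≈ 0.550

ȳ_st = Σ W_h ȳ_h = (5200·94.7 + 5700·116.1 + 3000·29.2 + 4900·44.4)/18800 = 77.62606
V̂(ȳ_st) = Σ W_h² (1 − n_h/N_h) s_h²/n_h, with W_h = N_h/N and N = 18800:
  stratum A: (5200/18800)²·(1 − 966/5200)·34.9²/966 = 0.0785439
  stratum B: (5700/18800)²·(1 − 708/5700)·29.6²/708 = 0.0996286
  stratum C: (3000/18800)²·(1 − 232/3000)·8.4²/232 = 0.00714566
  stratum D: (4900/18800)²·(1 − 226/4900)·20.2²/226 = 0.116994
V̂(ȳ_st) = 0.302312
SE(ȳ_st) = √0.302312 = 0.549829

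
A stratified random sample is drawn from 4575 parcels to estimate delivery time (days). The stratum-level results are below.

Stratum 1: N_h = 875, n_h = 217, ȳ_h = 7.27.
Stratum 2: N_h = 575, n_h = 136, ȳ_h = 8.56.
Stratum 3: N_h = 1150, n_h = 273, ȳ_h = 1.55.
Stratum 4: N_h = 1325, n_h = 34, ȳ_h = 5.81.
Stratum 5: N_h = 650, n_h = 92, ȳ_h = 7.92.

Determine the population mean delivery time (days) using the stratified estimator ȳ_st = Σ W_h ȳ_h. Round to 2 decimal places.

N = Σ N_h = 4575. Stratum weights W_h = N_h/N.
ȳ_st = (875·7.27 + 575·8.56 + 1150·1.55 + 1325·5.81 + 650·7.92) / 4575 = 5.6638

ȳ_st ≈ 5.66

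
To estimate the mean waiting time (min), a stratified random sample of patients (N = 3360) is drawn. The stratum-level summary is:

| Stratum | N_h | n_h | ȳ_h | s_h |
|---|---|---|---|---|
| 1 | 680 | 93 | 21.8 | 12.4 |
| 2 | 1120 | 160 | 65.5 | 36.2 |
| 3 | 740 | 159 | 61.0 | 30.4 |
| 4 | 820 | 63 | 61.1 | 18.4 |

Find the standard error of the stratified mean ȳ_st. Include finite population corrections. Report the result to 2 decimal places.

V̂(ȳ_st) = Σ W_h² (1 − n_h/N_h) s_h²/n_h, with W_h = N_h/N and N = 3360:
  stratum 1: (680/3360)²·(1 − 93/680)·12.4²/93 = 0.058456
  stratum 2: (1120/3360)²·(1 − 160/1120)·36.2²/160 = 0.780024
  stratum 3: (740/3360)²·(1 − 159/740)·30.4²/159 = 0.22135
  stratum 4: (820/3360)²·(1 − 63/820)·18.4²/63 = 0.295479
V̂(ȳ_st) = 1.35531
SE(ȳ_st) = √1.35531 = 1.16418

SE(ȳ_st) ≈ 1.16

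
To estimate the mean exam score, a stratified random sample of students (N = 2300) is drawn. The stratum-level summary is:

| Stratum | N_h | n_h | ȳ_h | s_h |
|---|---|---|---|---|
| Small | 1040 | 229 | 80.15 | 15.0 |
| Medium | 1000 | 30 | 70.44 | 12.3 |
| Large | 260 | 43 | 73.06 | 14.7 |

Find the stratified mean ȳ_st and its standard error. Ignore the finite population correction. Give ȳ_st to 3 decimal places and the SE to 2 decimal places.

ȳ_st = Σ W_h ȳ_h = (1040·80.15 + 1000·70.44 + 260·73.06)/2300 = 75.12678
V̂(ȳ_st) = Σ W_h² s_h²/n_h, with W_h = N_h/N and N = 2300:
  stratum Small: (1040/2300)²·15.0²/229 = 0.20089
  stratum Medium: (1000/2300)²·12.3²/30 = 0.953308
  stratum Large: (260/2300)²·14.7²/43 = 0.0642181
V̂(ȳ_st) = 1.21842
SE(ȳ_st) = √1.21842 = 1.10382

ȳ_st ≈ 75.127, SE ≈ 1.10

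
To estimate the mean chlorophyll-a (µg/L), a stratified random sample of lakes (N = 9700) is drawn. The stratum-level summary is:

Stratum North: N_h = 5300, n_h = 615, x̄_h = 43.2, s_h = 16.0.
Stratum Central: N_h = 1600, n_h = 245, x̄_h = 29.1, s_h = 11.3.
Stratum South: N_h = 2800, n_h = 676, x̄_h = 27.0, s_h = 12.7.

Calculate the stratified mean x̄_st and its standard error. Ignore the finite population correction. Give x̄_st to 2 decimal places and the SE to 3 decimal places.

x̄_st = Σ W_h x̄_h = (5300·43.2 + 1600·29.1 + 2800·27.0)/9700 = 36.19794
V̂(x̄_st) = Σ W_h² s_h²/n_h, with W_h = N_h/N and N = 9700:
  stratum North: (5300/9700)²·16.0²/615 = 0.124272
  stratum Central: (1600/9700)²·11.3²/245 = 0.0141804
  stratum South: (2800/9700)²·12.7²/676 = 0.0198808
V̂(x̄_st) = 0.158333
SE(x̄_st) = √0.158333 = 0.397911

x̄_st ≈ 36.20, SE ≈ 0.398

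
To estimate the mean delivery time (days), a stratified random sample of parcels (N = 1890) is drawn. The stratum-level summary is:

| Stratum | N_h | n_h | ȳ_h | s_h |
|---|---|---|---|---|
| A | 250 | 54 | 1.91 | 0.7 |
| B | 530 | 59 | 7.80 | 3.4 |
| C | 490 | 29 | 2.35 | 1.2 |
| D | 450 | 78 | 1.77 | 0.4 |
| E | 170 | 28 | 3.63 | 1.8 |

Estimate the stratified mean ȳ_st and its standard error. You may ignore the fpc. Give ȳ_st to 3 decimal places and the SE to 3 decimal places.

ȳ_st ≈ 3.797, SE ≈ 0.141

ȳ_st = Σ W_h ȳ_h = (250·1.91 + 530·7.80 + 490·2.35 + 450·1.77 + 170·3.63)/1890 = 3.79714
V̂(ȳ_st) = Σ W_h² s_h²/n_h, with W_h = N_h/N and N = 1890:
  stratum A: (250/1890)²·0.7²/54 = 0.000158766
  stratum B: (530/1890)²·3.4²/59 = 0.0154076
  stratum C: (490/1890)²·1.2²/29 = 0.00333759
  stratum D: (450/1890)²·0.4²/78 = 0.000116286
  stratum E: (170/1890)²·1.8²/28 = 0.000936184
V̂(ȳ_st) = 0.0199564
SE(ȳ_st) = √0.0199564 = 0.141267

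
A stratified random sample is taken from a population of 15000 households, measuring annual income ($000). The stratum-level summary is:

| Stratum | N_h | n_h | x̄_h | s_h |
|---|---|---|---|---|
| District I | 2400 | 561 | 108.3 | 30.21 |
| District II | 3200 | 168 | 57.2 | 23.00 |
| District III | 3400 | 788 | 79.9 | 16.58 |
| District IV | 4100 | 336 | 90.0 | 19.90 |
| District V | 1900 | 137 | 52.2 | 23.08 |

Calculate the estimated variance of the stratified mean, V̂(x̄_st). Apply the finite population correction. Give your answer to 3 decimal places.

V̂(x̄_st) ≈ 0.320

V̂(x̄_st) = Σ W_h² (1 − n_h/N_h) s_h²/n_h, with W_h = N_h/N and N = 15000:
  stratum District I: (2400/15000)²·(1 − 561/2400)·30.21²/561 = 0.0319116
  stratum District II: (3200/15000)²·(1 − 168/3200)·23.00²/168 = 0.135782
  stratum District III: (3400/15000)²·(1 − 788/3400)·16.58²/788 = 0.0137693
  stratum District IV: (4100/15000)²·(1 − 336/4100)·19.90²/336 = 0.0808384
  stratum District V: (1900/15000)²·(1 − 137/1900)·23.08²/137 = 0.0578861
V̂(x̄_st) = 0.320188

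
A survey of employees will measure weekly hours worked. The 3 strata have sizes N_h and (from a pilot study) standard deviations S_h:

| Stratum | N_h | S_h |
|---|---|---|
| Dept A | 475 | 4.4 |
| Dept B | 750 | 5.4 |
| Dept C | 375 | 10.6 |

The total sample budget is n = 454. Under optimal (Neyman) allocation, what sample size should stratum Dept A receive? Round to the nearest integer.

94

Neyman allocation: n_h = n · N_h S_h / Σ N_i S_i, with n = 454.
  stratum Dept A: N_h·S_h = 475·4.4 = 2090.00
  stratum Dept B: N_h·S_h = 750·5.4 = 4050.00
  stratum Dept C: N_h·S_h = 375·10.6 = 3975.00
Σ N_h S_h = 10115.00
n for stratum Dept A = 454·2090.00/10115.00 = 93.807 → 94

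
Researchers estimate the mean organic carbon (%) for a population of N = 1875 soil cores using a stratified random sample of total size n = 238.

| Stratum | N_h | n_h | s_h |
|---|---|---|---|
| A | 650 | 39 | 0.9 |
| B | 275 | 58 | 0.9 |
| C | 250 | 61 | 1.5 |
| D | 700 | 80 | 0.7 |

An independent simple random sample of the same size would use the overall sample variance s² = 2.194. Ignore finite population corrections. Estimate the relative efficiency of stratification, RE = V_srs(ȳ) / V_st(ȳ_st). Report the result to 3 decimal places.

V̂(ȳ_st) = Σ W_h² s_h²/n_h, with W_h = N_h/N and N = 1875:
  stratum A: (650/1875)²·0.9²/39 = 0.002496
  stratum B: (275/1875)²·0.9²/58 = 0.000300414
  stratum C: (250/1875)²·1.5²/61 = 0.000655738
  stratum D: (700/1875)²·0.7²/80 = 0.000853689
V_st = 0.00430584
V_srs = s²/n = 2.194/238 = 0.00921849
Relative efficiency = V_srs / V_st = 0.00921849/0.00430584 = 2.1409

RE ≈ 2.141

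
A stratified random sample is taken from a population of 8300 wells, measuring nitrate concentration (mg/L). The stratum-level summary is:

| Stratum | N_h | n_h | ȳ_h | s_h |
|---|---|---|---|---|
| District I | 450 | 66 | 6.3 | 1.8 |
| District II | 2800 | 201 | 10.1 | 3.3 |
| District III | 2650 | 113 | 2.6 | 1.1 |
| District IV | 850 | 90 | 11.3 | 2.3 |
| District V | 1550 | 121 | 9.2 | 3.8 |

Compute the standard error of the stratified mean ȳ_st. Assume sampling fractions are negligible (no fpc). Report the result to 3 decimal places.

V̂(ȳ_st) = Σ W_h² s_h²/n_h, with W_h = N_h/N and N = 8300:
  stratum District I: (450/8300)²·1.8²/66 = 0.000144301
  stratum District II: (2800/8300)²·3.3²/201 = 0.00616583
  stratum District III: (2650/8300)²·1.1²/113 = 0.00109155
  stratum District IV: (850/8300)²·2.3²/90 = 0.000616446
  stratum District V: (1550/8300)²·3.8²/121 = 0.00416188
V̂(ȳ_st) = 0.01218
SE(ȳ_st) = √0.01218 = 0.110363

SE(ȳ_st) ≈ 0.110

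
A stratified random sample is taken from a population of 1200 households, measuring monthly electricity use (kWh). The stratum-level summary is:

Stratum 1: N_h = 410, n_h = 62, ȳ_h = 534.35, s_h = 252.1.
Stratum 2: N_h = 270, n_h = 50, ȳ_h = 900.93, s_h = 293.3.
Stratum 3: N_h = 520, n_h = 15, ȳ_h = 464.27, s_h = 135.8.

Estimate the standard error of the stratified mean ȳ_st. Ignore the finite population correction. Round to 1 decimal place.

SE(ȳ_st) ≈ 20.9

V̂(ȳ_st) = Σ W_h² s_h²/n_h, with W_h = N_h/N and N = 1200:
  stratum 1: (410/1200)²·252.1²/62 = 119.663
  stratum 2: (270/1200)²·293.3²/50 = 87.1002
  stratum 3: (520/1200)²·135.8²/15 = 230.862
V̂(ȳ_st) = 437.625
SE(ȳ_st) = √437.625 = 20.9195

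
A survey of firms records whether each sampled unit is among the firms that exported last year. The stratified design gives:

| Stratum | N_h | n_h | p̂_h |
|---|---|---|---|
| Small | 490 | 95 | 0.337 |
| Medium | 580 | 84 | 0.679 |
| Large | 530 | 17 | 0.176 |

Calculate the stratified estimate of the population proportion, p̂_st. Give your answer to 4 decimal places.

N = 1600; stratum weights W_h = N_h/N.
p̂_st = Σ W_h p̂_h = (490·0.337 + 580·0.679 + 530·0.176)/1600 = 0.40764

p̂_st ≈ 0.4076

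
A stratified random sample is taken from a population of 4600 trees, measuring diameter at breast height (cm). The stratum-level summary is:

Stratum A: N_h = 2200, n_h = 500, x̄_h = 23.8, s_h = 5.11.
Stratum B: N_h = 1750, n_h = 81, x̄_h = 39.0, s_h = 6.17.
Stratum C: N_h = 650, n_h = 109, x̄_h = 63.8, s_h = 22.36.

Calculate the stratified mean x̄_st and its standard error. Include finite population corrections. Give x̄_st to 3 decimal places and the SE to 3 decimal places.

x̄_st = Σ W_h x̄_h = (2200·23.8 + 1750·39.0 + 650·63.8)/4600 = 35.23478
V̂(x̄_st) = Σ W_h² (1 − n_h/N_h) s_h²/n_h, with W_h = N_h/N and N = 4600:
  stratum A: (2200/4600)²·(1 − 500/2200)·5.11²/500 = 0.00923055
  stratum B: (1750/4600)²·(1 − 81/1750)·6.17²/81 = 0.064873
  stratum C: (650/4600)²·(1 − 109/650)·22.36²/109 = 0.0762276
V̂(x̄_st) = 0.150331
SE(x̄_st) = √0.150331 = 0.387726

x̄_st ≈ 35.235, SE ≈ 0.388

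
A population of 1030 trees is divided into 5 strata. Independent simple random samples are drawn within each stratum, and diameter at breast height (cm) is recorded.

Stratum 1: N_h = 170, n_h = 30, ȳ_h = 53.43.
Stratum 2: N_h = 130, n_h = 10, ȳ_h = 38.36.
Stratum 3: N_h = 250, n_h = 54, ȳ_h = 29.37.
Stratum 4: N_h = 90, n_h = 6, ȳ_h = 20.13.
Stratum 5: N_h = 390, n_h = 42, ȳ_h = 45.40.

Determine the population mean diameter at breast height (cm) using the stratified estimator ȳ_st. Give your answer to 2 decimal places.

ȳ_st ≈ 39.74

N = Σ N_h = 1030. Stratum weights W_h = N_h/N.
ȳ_st = (170·53.43 + 130·38.36 + 250·29.37 + 90·20.13 + 390·45.40) / 1030 = 39.7380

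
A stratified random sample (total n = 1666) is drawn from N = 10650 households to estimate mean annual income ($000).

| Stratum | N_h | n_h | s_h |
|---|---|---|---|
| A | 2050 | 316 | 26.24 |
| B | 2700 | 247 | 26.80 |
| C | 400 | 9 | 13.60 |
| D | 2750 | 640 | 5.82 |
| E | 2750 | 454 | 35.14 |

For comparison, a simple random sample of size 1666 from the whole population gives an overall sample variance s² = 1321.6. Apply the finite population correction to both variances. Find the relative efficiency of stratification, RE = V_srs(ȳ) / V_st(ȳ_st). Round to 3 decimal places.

RE ≈ 1.591

V̂(ȳ_st) = Σ W_h² (1 − n_h/N_h) s_h²/n_h, with W_h = N_h/N and N = 10650:
  stratum A: (2050/10650)²·(1 − 316/2050)·26.24²/316 = 0.068288
  stratum B: (2700/10650)²·(1 − 247/2700)·26.80²/247 = 0.169799
  stratum C: (400/10650)²·(1 − 9/400)·13.60²/9 = 0.0283382
  stratum D: (2750/10650)²·(1 − 640/2750)·5.82²/640 = 0.00270758
  stratum E: (2750/10650)²·(1 − 454/2750)·35.14²/454 = 0.151409
V_st = 0.420542
V_srs = (1 − 1666/10650)·1321.6/1666 = 0.669183
Relative efficiency = V_srs / V_st = 0.669183/0.420542 = 1.5912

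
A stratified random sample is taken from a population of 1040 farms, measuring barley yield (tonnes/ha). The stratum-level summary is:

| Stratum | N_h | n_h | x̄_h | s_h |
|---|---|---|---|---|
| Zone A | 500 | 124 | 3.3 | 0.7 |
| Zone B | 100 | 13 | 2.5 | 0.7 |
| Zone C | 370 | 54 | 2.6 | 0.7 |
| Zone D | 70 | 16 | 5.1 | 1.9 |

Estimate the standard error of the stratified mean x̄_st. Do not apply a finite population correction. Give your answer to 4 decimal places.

SE(x̄_st) ≈ 0.0586

V̂(x̄_st) = Σ W_h² s_h²/n_h, with W_h = N_h/N and N = 1040:
  stratum Zone A: (500/1040)²·0.7²/124 = 0.000913372
  stratum Zone B: (100/1040)²·0.7²/13 = 0.000348487
  stratum Zone C: (370/1040)²·0.7²/54 = 0.00114852
  stratum Zone D: (70/1040)²·1.9²/16 = 0.00102215
V̂(x̄_st) = 0.00343253
SE(x̄_st) = √0.00343253 = 0.0585878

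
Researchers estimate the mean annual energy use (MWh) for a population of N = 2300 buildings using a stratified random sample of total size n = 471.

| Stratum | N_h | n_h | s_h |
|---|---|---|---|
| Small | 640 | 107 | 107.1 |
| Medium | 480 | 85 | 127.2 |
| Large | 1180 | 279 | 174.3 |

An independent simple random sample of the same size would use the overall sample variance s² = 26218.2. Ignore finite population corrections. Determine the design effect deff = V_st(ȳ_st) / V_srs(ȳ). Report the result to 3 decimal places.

deff ≈ 0.813

V̂(ȳ_st) = Σ W_h² s_h²/n_h, with W_h = N_h/N and N = 2300:
  stratum Small: (640/2300)²·107.1²/107 = 8.30041
  stratum Medium: (480/2300)²·127.2²/85 = 8.29053
  stratum Large: (1180/2300)²·174.3²/279 = 28.6615
V_st = 45.2524
V_srs = s²/n = 26218.2/471 = 55.665
deff = V_st / V_srs = 45.2524/55.665 = 0.8129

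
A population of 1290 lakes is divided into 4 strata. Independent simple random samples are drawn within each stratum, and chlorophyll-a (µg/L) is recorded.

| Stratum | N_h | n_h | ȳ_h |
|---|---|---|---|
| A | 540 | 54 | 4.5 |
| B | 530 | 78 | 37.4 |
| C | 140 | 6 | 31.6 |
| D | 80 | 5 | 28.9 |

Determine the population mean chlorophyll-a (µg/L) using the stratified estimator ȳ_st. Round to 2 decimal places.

N = Σ N_h = 1290. Stratum weights W_h = N_h/N.
ȳ_st = (540·4.5 + 530·37.4 + 140·31.6 + 80·28.9) / 1290 = 22.4713

ȳ_st ≈ 22.47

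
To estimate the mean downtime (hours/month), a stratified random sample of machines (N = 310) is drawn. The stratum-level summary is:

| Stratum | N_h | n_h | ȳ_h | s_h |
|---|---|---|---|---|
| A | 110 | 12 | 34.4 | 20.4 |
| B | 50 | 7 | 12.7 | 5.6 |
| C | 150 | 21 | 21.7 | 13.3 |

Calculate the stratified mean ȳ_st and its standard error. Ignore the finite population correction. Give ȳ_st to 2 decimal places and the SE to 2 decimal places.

ȳ_st ≈ 24.75, SE ≈ 2.54

ȳ_st = Σ W_h ȳ_h = (110·34.4 + 50·12.7 + 150·21.7)/310 = 24.75484
V̂(ȳ_st) = Σ W_h² s_h²/n_h, with W_h = N_h/N and N = 310:
  stratum A: (110/310)²·20.4²/12 = 4.36658
  stratum B: (50/310)²·5.6²/7 = 0.116545
  stratum C: (150/310)²·13.3²/21 = 1.97216
V̂(ȳ_st) = 6.45529
SE(ȳ_st) = √6.45529 = 2.54073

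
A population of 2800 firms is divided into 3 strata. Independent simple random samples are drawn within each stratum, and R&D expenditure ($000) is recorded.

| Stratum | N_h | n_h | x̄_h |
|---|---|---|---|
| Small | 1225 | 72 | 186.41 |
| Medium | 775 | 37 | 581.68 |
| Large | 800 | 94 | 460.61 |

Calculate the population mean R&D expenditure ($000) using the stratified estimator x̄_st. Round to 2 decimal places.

x̄_st ≈ 374.16

N = Σ N_h = 2800. Stratum weights W_h = N_h/N.
x̄_st = (1225·186.41 + 775·581.68 + 800·460.61) / 2800 = 374.1579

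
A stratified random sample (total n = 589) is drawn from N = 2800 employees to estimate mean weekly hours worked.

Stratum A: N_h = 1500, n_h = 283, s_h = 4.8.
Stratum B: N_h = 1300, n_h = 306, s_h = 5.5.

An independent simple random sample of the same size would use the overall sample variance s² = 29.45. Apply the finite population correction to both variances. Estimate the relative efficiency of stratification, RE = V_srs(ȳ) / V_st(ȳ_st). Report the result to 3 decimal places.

RE ≈ 1.120

V̂(ȳ_st) = Σ W_h² (1 − n_h/N_h) s_h²/n_h, with W_h = N_h/N and N = 2800:
  stratum A: (1500/2800)²·(1 − 283/1500)·4.8²/283 = 0.0189567
  stratum B: (1300/2800)²·(1 − 306/1300)·5.5²/306 = 0.0162936
V_st = 0.0352503
V_srs = (1 − 589/2800)·29.45/589 = 0.0394821
Relative efficiency = V_srs / V_st = 0.0394821/0.0352503 = 1.1201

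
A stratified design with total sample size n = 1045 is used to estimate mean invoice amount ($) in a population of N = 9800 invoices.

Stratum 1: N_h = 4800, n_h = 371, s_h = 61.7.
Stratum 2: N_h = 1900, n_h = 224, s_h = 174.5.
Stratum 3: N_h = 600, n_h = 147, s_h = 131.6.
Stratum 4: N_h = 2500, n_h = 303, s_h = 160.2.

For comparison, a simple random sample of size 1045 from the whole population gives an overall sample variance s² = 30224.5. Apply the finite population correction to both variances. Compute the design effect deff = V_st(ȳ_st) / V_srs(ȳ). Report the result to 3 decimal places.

deff ≈ 0.463

V̂(ȳ_st) = Σ W_h² (1 − n_h/N_h) s_h²/n_h, with W_h = N_h/N and N = 9800:
  stratum 1: (4800/9800)²·(1 − 371/4800)·61.7²/371 = 2.27139
  stratum 2: (1900/9800)²·(1 − 224/1900)·174.5²/224 = 4.50732
  stratum 3: (600/9800)²·(1 − 147/600)·131.6²/147 = 0.33342
  stratum 4: (2500/9800)²·(1 − 303/2500)·160.2²/303 = 4.84396
V_st = 11.9561
V_srs = (1 − 1045/9800)·30224.5/1045 = 25.8388
deff = V_st / V_srs = 11.9561/25.8388 = 0.4627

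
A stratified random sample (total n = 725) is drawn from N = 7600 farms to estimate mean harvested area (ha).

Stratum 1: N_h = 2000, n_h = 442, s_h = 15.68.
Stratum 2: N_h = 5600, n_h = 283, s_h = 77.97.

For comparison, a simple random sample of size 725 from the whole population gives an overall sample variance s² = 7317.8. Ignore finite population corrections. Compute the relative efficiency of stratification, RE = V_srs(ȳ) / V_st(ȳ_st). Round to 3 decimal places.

RE ≈ 0.863

V̂(ȳ_st) = Σ W_h² s_h²/n_h, with W_h = N_h/N and N = 7600:
  stratum 1: (2000/7600)²·15.68²/442 = 0.0385215
  stratum 2: (5600/7600)²·77.97²/283 = 11.6632
V_st = 11.7017
V_srs = s²/n = 7317.8/725 = 10.0935
Relative efficiency = V_srs / V_st = 10.0935/11.7017 = 0.8626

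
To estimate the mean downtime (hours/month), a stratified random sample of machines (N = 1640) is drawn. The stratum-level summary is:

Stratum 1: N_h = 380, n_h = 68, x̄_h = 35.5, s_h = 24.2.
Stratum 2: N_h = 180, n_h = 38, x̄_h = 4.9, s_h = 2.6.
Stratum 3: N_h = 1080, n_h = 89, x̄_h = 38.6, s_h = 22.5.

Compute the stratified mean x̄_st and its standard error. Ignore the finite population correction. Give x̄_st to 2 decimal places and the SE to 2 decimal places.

x̄_st ≈ 34.18, SE ≈ 1.71

x̄_st = Σ W_h x̄_h = (380·35.5 + 180·4.9 + 1080·38.6)/1640 = 34.18293
V̂(x̄_st) = Σ W_h² s_h²/n_h, with W_h = N_h/N and N = 1640:
  stratum 1: (380/1640)²·24.2²/68 = 0.462382
  stratum 2: (180/1640)²·2.6²/38 = 0.00214299
  stratum 3: (1080/1640)²·22.5²/89 = 2.46681
V̂(x̄_st) = 2.93133
SE(x̄_st) = √2.93133 = 1.71211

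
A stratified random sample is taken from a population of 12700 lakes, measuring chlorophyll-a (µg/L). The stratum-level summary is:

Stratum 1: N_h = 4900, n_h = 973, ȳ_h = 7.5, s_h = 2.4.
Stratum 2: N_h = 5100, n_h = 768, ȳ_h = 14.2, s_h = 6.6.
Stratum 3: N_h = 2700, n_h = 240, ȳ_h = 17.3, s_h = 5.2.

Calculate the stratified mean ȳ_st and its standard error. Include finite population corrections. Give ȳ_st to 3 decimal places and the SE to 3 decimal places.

ȳ_st ≈ 12.274, SE ≈ 0.115

ȳ_st = Σ W_h ȳ_h = (4900·7.5 + 5100·14.2 + 2700·17.3)/12700 = 12.27402
V̂(ȳ_st) = Σ W_h² (1 − n_h/N_h) s_h²/n_h, with W_h = N_h/N and N = 12700:
  stratum 1: (4900/12700)²·(1 − 973/4900)·2.4²/973 = 0.000706251
  stratum 2: (5100/12700)²·(1 − 768/5100)·6.6²/768 = 0.00776923
  stratum 3: (2700/12700)²·(1 − 240/2700)·5.2²/240 = 0.00463967
V̂(ȳ_st) = 0.0131151
SE(ȳ_st) = √0.0131151 = 0.114521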